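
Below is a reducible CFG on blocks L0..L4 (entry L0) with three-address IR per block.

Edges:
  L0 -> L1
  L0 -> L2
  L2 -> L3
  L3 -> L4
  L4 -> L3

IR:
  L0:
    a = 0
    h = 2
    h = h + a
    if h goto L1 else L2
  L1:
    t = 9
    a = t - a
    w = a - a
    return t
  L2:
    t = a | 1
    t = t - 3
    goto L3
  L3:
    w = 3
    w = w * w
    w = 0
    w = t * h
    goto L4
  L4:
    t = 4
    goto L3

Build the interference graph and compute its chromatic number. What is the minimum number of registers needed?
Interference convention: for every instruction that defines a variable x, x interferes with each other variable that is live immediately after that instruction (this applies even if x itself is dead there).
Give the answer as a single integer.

Answer: 3

Derivation:
Block summaries:
  L0: def={a,h} ue=∅
  L1: def={a,t,w} ue={a}
  L2: def={t} ue={a}
  L3: def={w} ue={h,t}
  L4: def={t} ue=∅

Live sets:
  live L0: ∅→{a,h}
  live L1: {a}→∅
  live L2: {a,h}→{h,t}
  live L3: {h,t}→{h}
  live L4: {h}→{h,t}

Interfere edges:
  a — {h,t}
  h — {a,t,w}
  t — {a,h,w}
  w — {h,t}

Registers:
  {a,h,t} pairwise interfere (3-clique) ⇒ χ ≥ 3
  assign a→c2 h→c0 t→c1 w→c2 — no edge inside a register ⇒ χ ≤ 3
  χ = 3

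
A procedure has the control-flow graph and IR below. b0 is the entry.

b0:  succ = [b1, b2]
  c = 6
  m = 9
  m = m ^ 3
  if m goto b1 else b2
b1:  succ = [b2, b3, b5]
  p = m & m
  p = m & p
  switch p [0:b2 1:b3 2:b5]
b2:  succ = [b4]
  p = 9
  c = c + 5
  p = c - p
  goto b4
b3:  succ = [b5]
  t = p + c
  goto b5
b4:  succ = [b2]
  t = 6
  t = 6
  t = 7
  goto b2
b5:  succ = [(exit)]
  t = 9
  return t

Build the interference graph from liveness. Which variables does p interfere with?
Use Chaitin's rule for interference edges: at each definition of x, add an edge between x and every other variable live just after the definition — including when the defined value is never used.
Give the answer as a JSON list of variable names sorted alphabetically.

Answer: ["c", "m"]

Derivation:
def/use:
  b0: def={c,m} ue=∅
  b1: def={p} ue={m}
  b2: def={c,p} ue={c}
  b3: def={t} ue={c,p}
  b4: def={t} ue=∅
  b5: def={t} ue=∅

Live sets:
  b0 li=∅ lo={c,m}
  b1 li={c,m} lo={c,p}
  b2 li={c} lo={c}
  b3 li={c,p} lo=∅
  b4 li={c} lo={c}
  b5 li=∅ lo=∅

Interference:
  c — {m,p,t}
  m — {c,p}
  p — {c,m}
  t — {c}

N(p) = ["c", "m"]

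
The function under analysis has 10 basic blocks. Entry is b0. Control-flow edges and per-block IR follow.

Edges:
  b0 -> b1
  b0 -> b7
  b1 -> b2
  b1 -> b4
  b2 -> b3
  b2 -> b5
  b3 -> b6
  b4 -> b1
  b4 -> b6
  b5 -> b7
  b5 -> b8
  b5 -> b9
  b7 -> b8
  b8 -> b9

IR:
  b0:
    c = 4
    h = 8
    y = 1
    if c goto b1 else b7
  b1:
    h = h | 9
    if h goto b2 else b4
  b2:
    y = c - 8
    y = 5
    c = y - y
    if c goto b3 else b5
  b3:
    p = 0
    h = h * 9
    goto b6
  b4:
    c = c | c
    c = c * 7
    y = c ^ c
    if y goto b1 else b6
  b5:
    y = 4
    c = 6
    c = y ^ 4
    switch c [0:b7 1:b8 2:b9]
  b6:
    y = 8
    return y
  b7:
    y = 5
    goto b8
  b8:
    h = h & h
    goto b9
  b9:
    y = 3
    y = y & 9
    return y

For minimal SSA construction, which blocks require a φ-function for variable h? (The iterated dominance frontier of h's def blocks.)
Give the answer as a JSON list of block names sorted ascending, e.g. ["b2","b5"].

idom tree: b1←b0 b2←b1 b3←b2 b4←b1 b5←b2 b6←b1 b7←b0 b8←b0 b9←b0
Join-block Dom:
  b1: preds {b0,b4}: {b0} ∩ {b0,b1,b4} = {b0}; idom=b0
  b6: preds {b3,b4}: {b0,b1,b2,b3} ∩ {b0,b1,b4} = {b0,b1}; idom=b1
  b7: preds {b0,b5}: {b0} ∩ {b0,b1,b2,b5} = {b0}; idom=b0
  b8: preds {b5,b7}: {b0,b1,b2,b5} ∩ {b0,b7} = {b0}; idom=b0
  b9: preds {b5,b8}: {b0,b1,b2,b5} ∩ {b0,b8} = {b0}; idom=b0

DF walk-up:
  b1←b0: walk · to b0
  b1←b4: walk b4→b1 to b0
  b6←b3: walk b3→b2 to b1
  b6←b4: walk b4 to b1
  b7←b0: walk · to b0
  b7←b5: walk b5→b2→b1 to b0
  b8←b5: walk b5→b2→b1 to b0
  b8←b7: walk b7 to b0
  b9←b5: walk b5→b2→b1 to b0
  b9←b8: walk b8 to b0
  b0 → ∅
  b1 → {b1,b7,b8,b9}
  b2 → {b6,b7,b8,b9}
  b3 → {b6}
  b4 → {b1,b6}
  b5 → {b7,b8,b9}
  b6 → ∅
  b7 → {b8}
  b8 → {b9}
  b9 → ∅

φ for h: defs {b0,b1,b3,b8}
  DF⁺ = {b1,b6,b7,b8,b9}

Answer: ["b1", "b6", "b7", "b8", "b9"]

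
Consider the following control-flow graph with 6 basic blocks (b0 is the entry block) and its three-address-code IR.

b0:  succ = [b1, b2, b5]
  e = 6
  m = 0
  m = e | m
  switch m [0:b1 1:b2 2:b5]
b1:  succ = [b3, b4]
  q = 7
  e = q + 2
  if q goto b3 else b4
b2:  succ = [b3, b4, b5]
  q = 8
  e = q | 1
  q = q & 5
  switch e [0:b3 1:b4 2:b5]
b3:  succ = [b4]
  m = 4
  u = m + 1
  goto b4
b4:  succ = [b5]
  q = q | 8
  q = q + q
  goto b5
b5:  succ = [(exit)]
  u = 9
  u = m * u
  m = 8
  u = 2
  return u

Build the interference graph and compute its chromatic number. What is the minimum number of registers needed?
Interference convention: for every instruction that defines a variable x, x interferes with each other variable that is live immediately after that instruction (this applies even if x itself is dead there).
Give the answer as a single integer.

Answer: 3

Analysis:
Block summaries:
  b0: {e,m} / ∅
  b1: {e,q} / ∅
  b2: {e,q} / ∅
  b3: {m,u} / ∅
  b4: {q} / {q}
  b5: {m,u} / {m}

Backward fixpoint:
  b0: in=∅ out={m}
  b1: in={m} out={m,q}
  b2: in={m} out={m,q}
  b3: in={q} out={m,q}
  b4: in={m,q} out={m}
  b5: in={m} out=∅

Conflict graph:
  e: {m,q}
  m: {e,q,u}
  q: {e,m,u}
  u: {m,q}

Registers:
  {e,m,q} pairwise interfere (3-clique) ⇒ χ ≥ 3
  3-colouring: r0={m}  r1={q}  r2={e,u}
  χ = 3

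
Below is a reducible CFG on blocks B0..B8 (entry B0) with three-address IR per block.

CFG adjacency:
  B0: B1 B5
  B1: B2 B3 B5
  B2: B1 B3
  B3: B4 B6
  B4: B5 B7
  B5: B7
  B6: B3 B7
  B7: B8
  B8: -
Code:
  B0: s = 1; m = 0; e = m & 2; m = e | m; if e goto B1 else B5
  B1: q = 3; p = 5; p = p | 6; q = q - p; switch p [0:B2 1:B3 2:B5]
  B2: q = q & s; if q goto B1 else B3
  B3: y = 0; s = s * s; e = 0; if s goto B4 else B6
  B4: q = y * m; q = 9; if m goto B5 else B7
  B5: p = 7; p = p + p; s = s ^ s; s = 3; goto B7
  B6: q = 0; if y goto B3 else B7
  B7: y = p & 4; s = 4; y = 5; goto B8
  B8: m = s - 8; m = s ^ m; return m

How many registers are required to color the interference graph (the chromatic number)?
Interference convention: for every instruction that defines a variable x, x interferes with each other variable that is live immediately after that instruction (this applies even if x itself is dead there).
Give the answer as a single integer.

Answer: 5

Working:
Per-block:
  B0 def {e,m,s} use ∅
  B1 def {p,q} use ∅
  B2 def {q} use {q,s}
  B3 def {e,s,y} use {s}
  B4 def {q} use {m,y}
  B5 def {p,s} use {s}
  B6 def {q} use {y}
  B7 def {s,y} use {p}
  B8 def {m} use {s}

Backward fixpoint:
  B0: in=∅ out={m,s}
  B1: in={m,s} out={m,p,q,s}
  B2: in={m,p,q,s} out={m,p,s}
  B3: in={m,p,s} out={m,p,s,y}
  B4: in={m,p,s,y} out={p,s}
  B5: in={s} out={p}
  B6: in={m,p,s,y} out={m,p,s}
  B7: in={p} out={s}
  B8: in={s} out=∅

Conflict graph:
  e: {m,p,s,y}
  m: {e,p,q,s,y}
  p: {e,m,q,s,y}
  q: {m,p,s,y}
  s: {e,m,p,q,y}
  y: {e,m,p,q,s}

Chromatic number:
  clique {e,m,p,s,y} ⇒ need ≥ 5
  assign e→R4 m→R0 p→R1 q→R4 s→R2 y→R3 — no edge inside a register ⇒ χ ≤ 5
  χ = 5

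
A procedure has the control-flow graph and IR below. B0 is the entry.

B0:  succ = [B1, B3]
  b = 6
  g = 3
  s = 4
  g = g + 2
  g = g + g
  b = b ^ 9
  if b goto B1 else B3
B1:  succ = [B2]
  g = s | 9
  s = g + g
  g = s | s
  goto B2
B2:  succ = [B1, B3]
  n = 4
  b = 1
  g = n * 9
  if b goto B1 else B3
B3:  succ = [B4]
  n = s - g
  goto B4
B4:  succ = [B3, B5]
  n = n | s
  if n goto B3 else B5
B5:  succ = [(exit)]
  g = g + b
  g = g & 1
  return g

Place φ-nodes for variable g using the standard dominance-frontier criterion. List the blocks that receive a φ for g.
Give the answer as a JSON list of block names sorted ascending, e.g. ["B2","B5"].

idom tree: B1←B0 B2←B1 B3←B0 B4←B3 B5←B4
Dom at joins:
  B1: preds {B0,B2}: {B0} ∩ {B0,B1,B2} = {B0}; idom=B0
  B3: preds {B0,B2,B4}: {B0} ∩ {B0,B1,B2} ∩ {B0,B3,B4} = {B0}; idom=B0

Frontier:
  B1←B0: walk · to B0
  B1←B2: walk B2→B1 to B0
  B3←B0: walk · to B0
  B3←B2: walk B2→B1 to B0
  B3←B4: walk B4→B3 to B0
  B0: DF=∅
  B1: DF={B1,B3}
  B2: DF={B1,B3}
  B3: DF={B3}
  B4: DF={B3}
  B5: DF=∅

φ for g: defs {B0,B1,B2,B5}
  DF⁺ = {B1,B3}

Answer: ["B1", "B3"]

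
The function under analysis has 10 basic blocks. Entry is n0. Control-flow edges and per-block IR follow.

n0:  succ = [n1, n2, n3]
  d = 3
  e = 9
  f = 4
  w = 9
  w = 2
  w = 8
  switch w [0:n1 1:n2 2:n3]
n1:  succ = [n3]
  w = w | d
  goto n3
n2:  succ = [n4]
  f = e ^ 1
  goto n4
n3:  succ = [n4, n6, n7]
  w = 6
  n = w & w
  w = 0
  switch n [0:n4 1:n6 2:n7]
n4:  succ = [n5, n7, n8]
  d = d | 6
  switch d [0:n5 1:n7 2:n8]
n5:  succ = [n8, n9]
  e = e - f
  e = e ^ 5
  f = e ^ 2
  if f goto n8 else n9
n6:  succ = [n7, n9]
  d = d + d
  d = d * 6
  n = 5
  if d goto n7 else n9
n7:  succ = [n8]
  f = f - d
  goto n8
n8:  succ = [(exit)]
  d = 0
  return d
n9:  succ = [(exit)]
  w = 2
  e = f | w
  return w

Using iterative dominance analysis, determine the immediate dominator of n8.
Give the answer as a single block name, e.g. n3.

idom tree: n1←n0 n2←n0 n3←n0 n4←n0 n5←n4 n6←n3 n7←n0 n8←n0 n9←n0
Dom∩ at merges:
  n3: preds {n0,n1}: {n0} ∩ {n0,n1} = {n0}; idom=n0
  n4: preds {n2,n3}: {n0,n2} ∩ {n0,n3} = {n0}; idom=n0
  n7: preds {n3,n4,n6}: {n0,n3} ∩ {n0,n4} ∩ {n0,n3,n6} = {n0}; idom=n0
  n8: preds {n4,n5,n7}: {n0,n4} ∩ {n0,n4,n5} ∩ {n0,n7} = {n0}; idom=n0
  n9: preds {n5,n6}: {n0,n4,n5} ∩ {n0,n3,n6} = {n0}; idom=n0

idom(n8) = n0

Answer: n0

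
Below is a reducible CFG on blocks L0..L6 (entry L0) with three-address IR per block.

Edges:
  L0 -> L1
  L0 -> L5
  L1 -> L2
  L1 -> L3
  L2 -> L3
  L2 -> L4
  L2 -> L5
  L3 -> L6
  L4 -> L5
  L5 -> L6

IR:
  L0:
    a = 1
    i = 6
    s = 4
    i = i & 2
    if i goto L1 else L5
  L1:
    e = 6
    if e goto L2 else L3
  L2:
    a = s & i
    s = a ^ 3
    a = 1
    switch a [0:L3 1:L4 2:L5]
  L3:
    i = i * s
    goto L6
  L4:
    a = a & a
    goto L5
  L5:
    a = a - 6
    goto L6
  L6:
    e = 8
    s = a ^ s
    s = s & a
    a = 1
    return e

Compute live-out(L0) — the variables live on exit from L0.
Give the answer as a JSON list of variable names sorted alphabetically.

Answer: ["a", "i", "s"]

Derivation:
Block summaries:
  L0 def {a,i,s} use ∅
  L1 def {e} use ∅
  L2 def {a,s} use {i,s}
  L3 def {i} use {i,s}
  L4 def {a} use {a}
  L5 def {a} use {a}
  L6 def {a,e,s} use {a,s}

Live sets:
  L0 li=∅ lo={a,i,s}
  L1 li={a,i,s} lo={a,i,s}
  L2 li={i,s} lo={a,i,s}
  L3 li={a,i,s} lo={a,s}
  L4 li={a,s} lo={a,s}
  L5 li={a,s} lo={a,s}
  L6 li={a,s} lo=∅

live-out(L0) = ["a", "i", "s"]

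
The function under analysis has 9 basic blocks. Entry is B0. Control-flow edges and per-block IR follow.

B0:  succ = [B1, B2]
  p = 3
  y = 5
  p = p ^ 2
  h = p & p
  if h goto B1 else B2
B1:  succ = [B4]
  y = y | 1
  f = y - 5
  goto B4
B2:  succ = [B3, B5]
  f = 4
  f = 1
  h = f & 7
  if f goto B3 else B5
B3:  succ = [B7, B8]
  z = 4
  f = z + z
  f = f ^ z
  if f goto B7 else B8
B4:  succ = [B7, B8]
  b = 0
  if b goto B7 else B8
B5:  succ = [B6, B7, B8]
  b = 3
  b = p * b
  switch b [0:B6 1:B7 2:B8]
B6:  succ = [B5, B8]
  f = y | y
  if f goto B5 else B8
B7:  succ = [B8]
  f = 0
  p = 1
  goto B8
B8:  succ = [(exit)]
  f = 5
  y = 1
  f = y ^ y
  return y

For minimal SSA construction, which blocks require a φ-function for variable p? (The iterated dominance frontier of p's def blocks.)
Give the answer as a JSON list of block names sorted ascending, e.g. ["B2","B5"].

idom tree: B1←B0 B2←B0 B3←B2 B4←B1 B5←B2 B6←B5 B7←B0 B8←B0
Join-block Dom:
  B5: preds {B2,B6}: {B0,B2} ∩ {B0,B2,B5,B6} = {B0,B2}; idom=B2
  B7: preds {B3,B4,B5}: {B0,B2,B3} ∩ {B0,B1,B4} ∩ {B0,B2,B5} = {B0}; idom=B0
  B8: preds {B3,B4,B5,B6,B7}: {B0,B2,B3} ∩ {B0,B1,B4} ∩ {B0,B2,B5} ∩ {B0,B2,B5,B6} ∩ {B0,B7} = {B0}; idom=B0

DF derivation:
  B5←B2: walk · to B2
  B5←B6: walk B6→B5 to B2
  B7←B3: walk B3→B2 to B0
  B7←B4: walk B4→B1 to B0
  B7←B5: walk B5→B2 to B0
  B8←B3: walk B3→B2 to B0
  B8←B4: walk B4→B1 to B0
  B8←B5: walk B5→B2 to B0
  B8←B6: walk B6→B5→B2 to B0
  B8←B7: walk B7 to B0
  DF(B0)=∅
  DF(B1)={B7,B8}
  DF(B2)={B7,B8}
  DF(B3)={B7,B8}
  DF(B4)={B7,B8}
  DF(B5)={B5,B7,B8}
  DF(B6)={B5,B8}
  DF(B7)={B8}
  DF(B8)=∅

φ for p: defs {B0,B7}
  DF⁺ = {B8}

Answer: ["B8"]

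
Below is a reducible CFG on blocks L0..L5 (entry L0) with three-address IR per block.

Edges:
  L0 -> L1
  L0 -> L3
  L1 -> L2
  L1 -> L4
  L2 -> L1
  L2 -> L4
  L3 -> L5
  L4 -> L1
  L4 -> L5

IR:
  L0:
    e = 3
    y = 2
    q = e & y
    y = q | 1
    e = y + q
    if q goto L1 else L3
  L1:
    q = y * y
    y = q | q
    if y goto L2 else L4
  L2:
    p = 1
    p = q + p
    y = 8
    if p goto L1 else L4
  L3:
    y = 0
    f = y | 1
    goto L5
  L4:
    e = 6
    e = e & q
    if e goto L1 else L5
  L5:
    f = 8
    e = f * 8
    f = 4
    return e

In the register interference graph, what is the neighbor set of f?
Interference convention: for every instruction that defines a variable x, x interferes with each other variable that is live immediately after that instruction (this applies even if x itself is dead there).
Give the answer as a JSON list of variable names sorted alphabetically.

Per-block:
  L0: {e,q,y} / ∅
  L1: {q,y} / {y}
  L2: {p,y} / {q}
  L3: {f,y} / ∅
  L4: {e} / {q}
  L5: {e,f} / ∅

Backward fixpoint:
  L0: in=∅ out={y}
  L1: in={y} out={q,y}
  L2: in={q} out={q,y}
  L3: in=∅ out=∅
  L4: in={q,y} out={y}
  L5: in=∅ out=∅

Interfere edges:
  e: {f,q,y}
  f: {e}
  p: {q,y}
  q: {e,p,y}
  y: {e,p,q}

N(f) = ["e"]

Answer: ["e"]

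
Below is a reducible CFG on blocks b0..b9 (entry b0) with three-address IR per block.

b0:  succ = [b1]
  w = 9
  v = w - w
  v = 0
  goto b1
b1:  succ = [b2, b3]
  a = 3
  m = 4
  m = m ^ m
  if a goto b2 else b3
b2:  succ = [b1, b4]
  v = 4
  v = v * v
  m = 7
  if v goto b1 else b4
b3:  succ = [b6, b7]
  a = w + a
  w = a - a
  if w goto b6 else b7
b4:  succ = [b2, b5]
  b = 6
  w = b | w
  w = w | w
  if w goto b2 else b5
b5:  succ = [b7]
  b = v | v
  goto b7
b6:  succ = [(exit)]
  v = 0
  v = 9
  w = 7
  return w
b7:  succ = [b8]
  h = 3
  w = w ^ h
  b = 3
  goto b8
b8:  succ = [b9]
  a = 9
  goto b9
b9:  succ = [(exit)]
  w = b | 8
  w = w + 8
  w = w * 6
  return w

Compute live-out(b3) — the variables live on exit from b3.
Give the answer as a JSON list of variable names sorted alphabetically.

Answer: ["w"]

Derivation:
Per-block:
  b0: {v,w} / ∅
  b1: {a,m} / ∅
  b2: {m,v} / ∅
  b3: {a,w} / {a,w}
  b4: {b,w} / {w}
  b5: {b} / {v}
  b6: {v,w} / ∅
  b7: {b,h,w} / {w}
  b8: {a} / ∅
  b9: {w} / {b}

Liveness:
  b0 li=∅ lo={w}
  b1 li={w} lo={a,w}
  b2 li={w} lo={v,w}
  b3 li={a,w} lo={w}
  b4 li={v,w} lo={v,w}
  b5 li={v,w} lo={w}
  b6 li=∅ lo=∅
  b7 li={w} lo={b}
  b8 li={b} lo={b}
  b9 li={b} lo=∅

live-out(b3) = ["w"]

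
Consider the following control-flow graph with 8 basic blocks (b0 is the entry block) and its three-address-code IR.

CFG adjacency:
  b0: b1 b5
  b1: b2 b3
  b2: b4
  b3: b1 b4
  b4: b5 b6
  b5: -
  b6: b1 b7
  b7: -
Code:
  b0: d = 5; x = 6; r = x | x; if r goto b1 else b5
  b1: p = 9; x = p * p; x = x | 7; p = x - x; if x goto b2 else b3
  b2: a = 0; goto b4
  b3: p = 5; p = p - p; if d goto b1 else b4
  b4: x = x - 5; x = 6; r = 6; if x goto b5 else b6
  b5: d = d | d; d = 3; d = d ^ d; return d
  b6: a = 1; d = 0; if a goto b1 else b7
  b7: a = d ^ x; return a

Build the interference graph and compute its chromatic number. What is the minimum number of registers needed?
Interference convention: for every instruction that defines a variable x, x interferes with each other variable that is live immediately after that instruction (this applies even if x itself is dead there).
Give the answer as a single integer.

Answer: 3

Working:
Per-block:
  b0: def={d,r,x} ue=∅
  b1: def={p,x} ue=∅
  b2: def={a} ue=∅
  b3: def={p} ue={d}
  b4: def={r,x} ue={x}
  b5: def={d} ue={d}
  b6: def={a,d} ue=∅
  b7: def={a} ue={d,x}

Liveness:
  b0 li=∅ lo={d}
  b1 li={d} lo={d,x}
  b2 li={d,x} lo={d,x}
  b3 li={d,x} lo={d,x}
  b4 li={d,x} lo={d,x}
  b5 li={d} lo=∅
  b6 li={x} lo={d,x}
  b7 li={d,x} lo=∅

Interfere edges:
  a: {d,x}
  d: {a,p,r,x}
  p: {d,x}
  r: {d,x}
  x: {a,d,p,r}

Registers:
  lower bound: {a,d,x} mutually conflict ⇒ χ ≥ 3
  assign a→c2 d→c0 p→c2 r→c2 x→c1 — no edge inside a register ⇒ χ ≤ 3
  χ = 3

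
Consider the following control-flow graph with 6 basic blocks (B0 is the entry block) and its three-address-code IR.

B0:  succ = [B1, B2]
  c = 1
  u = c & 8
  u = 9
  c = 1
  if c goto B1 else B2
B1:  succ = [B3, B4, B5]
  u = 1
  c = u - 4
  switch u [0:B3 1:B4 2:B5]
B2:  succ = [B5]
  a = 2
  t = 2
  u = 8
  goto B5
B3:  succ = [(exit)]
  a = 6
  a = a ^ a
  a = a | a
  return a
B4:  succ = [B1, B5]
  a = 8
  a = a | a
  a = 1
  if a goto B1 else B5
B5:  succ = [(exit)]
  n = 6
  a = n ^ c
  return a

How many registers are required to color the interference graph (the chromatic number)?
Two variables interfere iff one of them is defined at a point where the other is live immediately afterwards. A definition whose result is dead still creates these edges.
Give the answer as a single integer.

Per-block:
  B0: {c,u} / ∅
  B1: {c,u} / ∅
  B2: {a,t,u} / ∅
  B3: {a} / ∅
  B4: {a} / ∅
  B5: {a,n} / {c}

Backward fixpoint:
  live B0: ∅→{c}
  live B1: ∅→{c}
  live B2: {c}→{c}
  live B3: ∅→∅
  live B4: {c}→{c}
  live B5: {c}→∅

Interfere edges:
  a↔{c}
  c↔{a,n,t,u}
  n↔{c}
  t↔{c}
  u↔{c}

Colouring:
  clique {a,c} ⇒ need ≥ 2
  2-colouring: R0={c}  R1={a,n,t,u}
  χ = 2

Answer: 2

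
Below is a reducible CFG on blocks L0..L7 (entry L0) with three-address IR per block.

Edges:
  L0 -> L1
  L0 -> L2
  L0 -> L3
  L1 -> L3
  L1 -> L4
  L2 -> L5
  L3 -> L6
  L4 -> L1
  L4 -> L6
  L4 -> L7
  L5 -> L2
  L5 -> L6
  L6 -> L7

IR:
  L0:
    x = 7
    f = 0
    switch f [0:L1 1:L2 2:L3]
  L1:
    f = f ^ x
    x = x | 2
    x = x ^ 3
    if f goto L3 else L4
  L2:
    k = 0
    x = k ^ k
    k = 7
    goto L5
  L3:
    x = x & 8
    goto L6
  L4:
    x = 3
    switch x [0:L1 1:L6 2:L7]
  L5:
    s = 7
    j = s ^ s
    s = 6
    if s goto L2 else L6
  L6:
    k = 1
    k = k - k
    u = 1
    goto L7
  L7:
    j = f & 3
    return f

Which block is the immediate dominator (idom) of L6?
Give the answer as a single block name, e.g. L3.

Answer: L0

Derivation:
idom tree: L1←L0 L2←L0 L3←L0 L4←L1 L5←L2 L6←L0 L7←L0
Dom∩ at merges:
  L1: preds {L0,L4}: {L0} ∩ {L0,L1,L4} = {L0}; idom=L0
  L2: preds {L0,L5}: {L0} ∩ {L0,L2,L5} = {L0}; idom=L0
  L3: preds {L0,L1}: {L0} ∩ {L0,L1} = {L0}; idom=L0
  L6: preds {L3,L4,L5}: {L0,L3} ∩ {L0,L1,L4} ∩ {L0,L2,L5} = {L0}; idom=L0
  L7: preds {L4,L6}: {L0,L1,L4} ∩ {L0,L6} = {L0}; idom=L0

idom(L6) = L0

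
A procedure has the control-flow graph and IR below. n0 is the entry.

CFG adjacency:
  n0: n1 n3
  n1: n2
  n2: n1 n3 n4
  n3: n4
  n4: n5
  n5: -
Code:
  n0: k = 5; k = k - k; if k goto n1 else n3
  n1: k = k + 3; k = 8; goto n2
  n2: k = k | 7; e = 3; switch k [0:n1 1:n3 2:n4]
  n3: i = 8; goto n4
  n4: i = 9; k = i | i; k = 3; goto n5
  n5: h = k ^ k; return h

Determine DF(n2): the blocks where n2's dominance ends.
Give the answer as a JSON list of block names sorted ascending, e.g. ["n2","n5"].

Answer: ["n1", "n3", "n4"]

Working:
idom tree: n1←n0 n2←n1 n3←n0 n4←n0 n5←n4
Dom at joins:
  n1: preds {n0,n2}: {n0} ∩ {n0,n1,n2} = {n0}; idom=n0
  n3: preds {n0,n2}: {n0} ∩ {n0,n1,n2} = {n0}; idom=n0
  n4: preds {n2,n3}: {n0,n1,n2} ∩ {n0,n3} = {n0}; idom=n0

DF derivation:
  n1←n0: walk · to n0
  n1←n2: walk n2→n1 to n0
  n3←n0: walk · to n0
  n3←n2: walk n2→n1 to n0
  n4←n2: walk n2→n1 to n0
  n4←n3: walk n3 to n0
  n0 → ∅
  n1 → {n1,n3,n4}
  n2 → {n1,n3,n4}
  n3 → {n4}
  n4 → ∅
  n5 → ∅

DF(n2) = ["n1", "n3", "n4"]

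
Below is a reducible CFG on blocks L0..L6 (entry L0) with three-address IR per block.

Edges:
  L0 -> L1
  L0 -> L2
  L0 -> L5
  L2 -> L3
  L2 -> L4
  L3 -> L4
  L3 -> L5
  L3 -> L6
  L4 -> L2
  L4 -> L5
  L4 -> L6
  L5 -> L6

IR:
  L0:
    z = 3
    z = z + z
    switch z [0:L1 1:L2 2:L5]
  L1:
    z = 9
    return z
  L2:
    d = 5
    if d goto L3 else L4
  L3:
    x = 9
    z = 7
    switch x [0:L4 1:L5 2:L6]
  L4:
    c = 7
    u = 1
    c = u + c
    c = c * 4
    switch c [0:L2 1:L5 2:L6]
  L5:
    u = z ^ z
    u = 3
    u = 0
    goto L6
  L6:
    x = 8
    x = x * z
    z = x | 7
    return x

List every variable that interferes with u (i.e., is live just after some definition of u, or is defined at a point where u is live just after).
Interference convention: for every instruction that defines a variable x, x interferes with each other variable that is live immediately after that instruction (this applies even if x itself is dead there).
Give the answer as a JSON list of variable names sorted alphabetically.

Answer: ["c", "z"]

Derivation:
def/use:
  L0: {z} / ∅
  L1: {z} / ∅
  L2: {d} / ∅
  L3: {x,z} / ∅
  L4: {c,u} / ∅
  L5: {u} / {z}
  L6: {x,z} / {z}

Liveness:
  L0: in=∅ out={z}
  L1: in=∅ out=∅
  L2: in={z} out={z}
  L3: in=∅ out={z}
  L4: in={z} out={z}
  L5: in={z} out={z}
  L6: in={z} out=∅

Interfere edges:
  c↔{u,z}
  d↔{z}
  u↔{c,z}
  x↔{z}
  z↔{c,d,u,x}

N(u) = ["c", "z"]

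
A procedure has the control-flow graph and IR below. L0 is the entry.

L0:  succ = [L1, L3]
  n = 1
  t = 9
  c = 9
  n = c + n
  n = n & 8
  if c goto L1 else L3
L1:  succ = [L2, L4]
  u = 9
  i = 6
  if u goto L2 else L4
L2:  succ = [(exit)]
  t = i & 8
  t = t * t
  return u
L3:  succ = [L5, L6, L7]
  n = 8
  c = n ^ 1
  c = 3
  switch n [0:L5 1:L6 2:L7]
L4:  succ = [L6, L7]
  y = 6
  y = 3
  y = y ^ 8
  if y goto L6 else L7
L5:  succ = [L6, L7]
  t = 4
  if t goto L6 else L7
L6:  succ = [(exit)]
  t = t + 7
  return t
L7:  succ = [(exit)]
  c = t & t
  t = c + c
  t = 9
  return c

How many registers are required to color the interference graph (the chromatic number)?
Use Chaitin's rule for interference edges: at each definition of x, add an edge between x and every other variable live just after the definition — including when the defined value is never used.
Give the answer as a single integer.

def/use:
  L0: {c,n,t} / ∅
  L1: {i,u} / ∅
  L2: {t} / {i,u}
  L3: {c,n} / ∅
  L4: {y} / ∅
  L5: {t} / ∅
  L6: {t} / {t}
  L7: {c,t} / {t}

Backward fixpoint:
  live L0: ∅→{t}
  live L1: {t}→{i,t,u}
  live L2: {i,u}→∅
  live L3: {t}→{t}
  live L4: {t}→{t}
  live L5: ∅→{t}
  live L6: {t}→∅
  live L7: {t}→∅

Interference:
  c — {n,t}
  i — {t,u}
  n — {c,t}
  t — {c,i,n,u,y}
  u — {i,t}
  y — {t}

Registers:
  lower bound: {c,n,t} mutually conflict ⇒ χ ≥ 3
  assign c→r1 i→r1 n→r2 t→r0 u→r2 y→r1 — no edge inside a register ⇒ χ ≤ 3
  χ = 3

Answer: 3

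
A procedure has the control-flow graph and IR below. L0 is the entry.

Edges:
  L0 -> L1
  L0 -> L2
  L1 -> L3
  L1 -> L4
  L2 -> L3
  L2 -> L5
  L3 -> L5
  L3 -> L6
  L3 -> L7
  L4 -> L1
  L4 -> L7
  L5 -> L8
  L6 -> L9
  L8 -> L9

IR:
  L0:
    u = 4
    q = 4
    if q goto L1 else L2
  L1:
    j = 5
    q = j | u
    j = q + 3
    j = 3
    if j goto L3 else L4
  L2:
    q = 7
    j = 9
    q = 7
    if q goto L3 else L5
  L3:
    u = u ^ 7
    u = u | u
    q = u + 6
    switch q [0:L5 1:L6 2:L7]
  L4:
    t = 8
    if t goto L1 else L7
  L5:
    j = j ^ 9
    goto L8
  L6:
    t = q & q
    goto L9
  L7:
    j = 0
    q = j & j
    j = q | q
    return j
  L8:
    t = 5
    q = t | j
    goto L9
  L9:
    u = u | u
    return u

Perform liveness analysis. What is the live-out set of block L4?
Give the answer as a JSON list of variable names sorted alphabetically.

Answer: ["u"]

Working:
Block summaries:
  L0 def {q,u} use ∅
  L1 def {j,q} use {u}
  L2 def {j,q} use ∅
  L3 def {q,u} use {u}
  L4 def {t} use ∅
  L5 def {j} use {j}
  L6 def {t} use {q}
  L7 def {j,q} use ∅
  L8 def {q,t} use {j}
  L9 def {u} use {u}

Live sets:
  L0 li=∅ lo={u}
  L1 li={u} lo={j,u}
  L2 li={u} lo={j,u}
  L3 li={j,u} lo={j,q,u}
  L4 li={u} lo={u}
  L5 li={j,u} lo={j,u}
  L6 li={q,u} lo={u}
  L7 li=∅ lo=∅
  L8 li={j,u} lo={u}
  L9 li={u} lo=∅

live-out(L4) = ["u"]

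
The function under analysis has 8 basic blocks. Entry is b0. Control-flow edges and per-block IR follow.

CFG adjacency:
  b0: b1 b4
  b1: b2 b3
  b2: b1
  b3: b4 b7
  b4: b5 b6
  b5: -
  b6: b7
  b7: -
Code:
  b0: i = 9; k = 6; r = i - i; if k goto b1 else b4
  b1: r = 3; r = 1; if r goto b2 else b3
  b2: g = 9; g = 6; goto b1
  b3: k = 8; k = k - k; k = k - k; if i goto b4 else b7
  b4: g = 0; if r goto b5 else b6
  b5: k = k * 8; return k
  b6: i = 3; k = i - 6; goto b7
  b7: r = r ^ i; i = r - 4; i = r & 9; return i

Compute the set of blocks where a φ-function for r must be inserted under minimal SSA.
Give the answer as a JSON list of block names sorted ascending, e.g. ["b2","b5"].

idom tree: b1←b0 b2←b1 b3←b1 b4←b0 b5←b4 b6←b4 b7←b0
Dom at joins:
  b1: preds {b0,b2}: {b0} ∩ {b0,b1,b2} = {b0}; idom=b0
  b4: preds {b0,b3}: {b0} ∩ {b0,b1,b3} = {b0}; idom=b0
  b7: preds {b3,b6}: {b0,b1,b3} ∩ {b0,b4,b6} = {b0}; idom=b0

Frontier:
  join b1 pred b0: · stop@b0
  join b1 pred b2: b2→b1 stop@b0
  join b4 pred b0: · stop@b0
  join b4 pred b3: b3→b1 stop@b0
  join b7 pred b3: b3→b1 stop@b0
  join b7 pred b6: b6→b4 stop@b0
  DF(b0)=∅
  DF(b1)={b1,b4,b7}
  DF(b2)={b1}
  DF(b3)={b4,b7}
  DF(b4)={b7}
  DF(b5)=∅
  DF(b6)={b7}
  DF(b7)=∅

φ for r: defs {b0,b1,b7}
  DF⁺ = {b1,b4,b7}

Answer: ["b1", "b4", "b7"]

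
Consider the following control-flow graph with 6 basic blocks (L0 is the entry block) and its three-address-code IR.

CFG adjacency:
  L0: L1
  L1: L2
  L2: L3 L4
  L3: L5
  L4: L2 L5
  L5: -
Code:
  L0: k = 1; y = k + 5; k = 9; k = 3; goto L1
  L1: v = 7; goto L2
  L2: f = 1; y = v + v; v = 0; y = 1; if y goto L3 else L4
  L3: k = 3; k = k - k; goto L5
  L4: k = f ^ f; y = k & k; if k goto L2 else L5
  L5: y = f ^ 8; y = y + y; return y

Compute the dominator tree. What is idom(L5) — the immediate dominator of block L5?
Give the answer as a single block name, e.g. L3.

Answer: L2

Derivation:
idom tree: L1←L0 L2←L1 L3←L2 L4←L2 L5←L2
Dom∩ at merges:
  L2: preds {L1,L4}: {L0,L1} ∩ {L0,L1,L2,L4} = {L0,L1}; idom=L1
  L5: preds {L3,L4}: {L0,L1,L2,L3} ∩ {L0,L1,L2,L4} = {L0,L1,L2}; idom=L2

idom(L5) = L2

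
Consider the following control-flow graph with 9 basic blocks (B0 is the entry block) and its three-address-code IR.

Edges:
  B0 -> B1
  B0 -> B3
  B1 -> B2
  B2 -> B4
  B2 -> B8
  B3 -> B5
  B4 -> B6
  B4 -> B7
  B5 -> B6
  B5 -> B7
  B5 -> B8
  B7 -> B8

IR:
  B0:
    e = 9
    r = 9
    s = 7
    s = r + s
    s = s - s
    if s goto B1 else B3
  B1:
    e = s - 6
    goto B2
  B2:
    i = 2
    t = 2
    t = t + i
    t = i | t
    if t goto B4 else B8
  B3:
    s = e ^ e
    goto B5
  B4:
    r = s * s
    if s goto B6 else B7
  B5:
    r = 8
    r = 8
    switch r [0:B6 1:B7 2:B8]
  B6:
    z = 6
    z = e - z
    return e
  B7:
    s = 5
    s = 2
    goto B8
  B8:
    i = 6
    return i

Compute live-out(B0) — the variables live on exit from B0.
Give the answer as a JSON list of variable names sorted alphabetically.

Per-block:
  B0: def={e,r,s} ue=∅
  B1: def={e} ue={s}
  B2: def={i,t} ue=∅
  B3: def={s} ue={e}
  B4: def={r} ue={s}
  B5: def={r} ue=∅
  B6: def={z} ue={e}
  B7: def={s} ue=∅
  B8: def={i} ue=∅

Live sets:
  live B0: ∅→{e,s}
  live B1: {s}→{e,s}
  live B2: {e,s}→{e,s}
  live B3: {e}→{e}
  live B4: {e,s}→{e}
  live B5: {e}→{e}
  live B6: {e}→∅
  live B7: ∅→∅
  live B8: ∅→∅

live-out(B0) = ["e", "s"]

Answer: ["e", "s"]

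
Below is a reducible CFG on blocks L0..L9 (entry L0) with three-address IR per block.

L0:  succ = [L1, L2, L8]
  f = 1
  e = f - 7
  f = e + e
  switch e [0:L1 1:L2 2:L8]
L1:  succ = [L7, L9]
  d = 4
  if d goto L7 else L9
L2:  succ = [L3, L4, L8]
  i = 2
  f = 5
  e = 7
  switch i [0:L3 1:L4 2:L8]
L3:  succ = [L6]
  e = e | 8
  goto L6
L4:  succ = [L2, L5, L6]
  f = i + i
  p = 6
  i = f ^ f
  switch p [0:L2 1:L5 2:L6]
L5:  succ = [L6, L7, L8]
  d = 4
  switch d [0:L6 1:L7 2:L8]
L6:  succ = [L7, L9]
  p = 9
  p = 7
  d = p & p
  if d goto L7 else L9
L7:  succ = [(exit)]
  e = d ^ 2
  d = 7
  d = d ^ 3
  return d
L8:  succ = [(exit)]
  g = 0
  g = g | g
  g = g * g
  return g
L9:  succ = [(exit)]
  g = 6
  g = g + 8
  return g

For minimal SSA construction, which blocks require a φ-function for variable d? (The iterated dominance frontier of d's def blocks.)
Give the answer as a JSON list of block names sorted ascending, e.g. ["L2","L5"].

idom tree: L1←L0 L2←L0 L3←L2 L4←L2 L5←L4 L6←L2 L7←L0 L8←L0 L9←L0
Dom∩ at merges:
  L2: preds {L0,L4}: {L0} ∩ {L0,L2,L4} = {L0}; idom=L0
  L6: preds {L3,L4,L5}: {L0,L2,L3} ∩ {L0,L2,L4} ∩ {L0,L2,L4,L5} = {L0,L2}; idom=L2
  L7: preds {L1,L5,L6}: {L0,L1} ∩ {L0,L2,L4,L5} ∩ {L0,L2,L6} = {L0}; idom=L0
  L8: preds {L0,L2,L5}: {L0} ∩ {L0,L2} ∩ {L0,L2,L4,L5} = {L0}; idom=L0
  L9: preds {L1,L6}: {L0,L1} ∩ {L0,L2,L6} = {L0}; idom=L0

DF walk-up:
  join L2 pred L0: · stop@L0
  join L2 pred L4: L4→L2 stop@L0
  join L6 pred L3: L3 stop@L2
  join L6 pred L4: L4 stop@L2
  join L6 pred L5: L5→L4 stop@L2
  join L7 pred L1: L1 stop@L0
  join L7 pred L5: L5→L4→L2 stop@L0
  join L7 pred L6: L6→L2 stop@L0
  join L8 pred L0: · stop@L0
  join L8 pred L2: L2 stop@L0
  join L8 pred L5: L5→L4→L2 stop@L0
  join L9 pred L1: L1 stop@L0
  join L9 pred L6: L6→L2 stop@L0
  L0 → ∅
  L1 → {L7,L9}
  L2 → {L2,L7,L8,L9}
  L3 → {L6}
  L4 → {L2,L6,L7,L8}
  L5 → {L6,L7,L8}
  L6 → {L7,L9}
  L7 → ∅
  L8 → ∅
  L9 → ∅

φ for d: defs {L1,L5,L6,L7}
  DF⁺ = {L6,L7,L8,L9}

Answer: ["L6", "L7", "L8", "L9"]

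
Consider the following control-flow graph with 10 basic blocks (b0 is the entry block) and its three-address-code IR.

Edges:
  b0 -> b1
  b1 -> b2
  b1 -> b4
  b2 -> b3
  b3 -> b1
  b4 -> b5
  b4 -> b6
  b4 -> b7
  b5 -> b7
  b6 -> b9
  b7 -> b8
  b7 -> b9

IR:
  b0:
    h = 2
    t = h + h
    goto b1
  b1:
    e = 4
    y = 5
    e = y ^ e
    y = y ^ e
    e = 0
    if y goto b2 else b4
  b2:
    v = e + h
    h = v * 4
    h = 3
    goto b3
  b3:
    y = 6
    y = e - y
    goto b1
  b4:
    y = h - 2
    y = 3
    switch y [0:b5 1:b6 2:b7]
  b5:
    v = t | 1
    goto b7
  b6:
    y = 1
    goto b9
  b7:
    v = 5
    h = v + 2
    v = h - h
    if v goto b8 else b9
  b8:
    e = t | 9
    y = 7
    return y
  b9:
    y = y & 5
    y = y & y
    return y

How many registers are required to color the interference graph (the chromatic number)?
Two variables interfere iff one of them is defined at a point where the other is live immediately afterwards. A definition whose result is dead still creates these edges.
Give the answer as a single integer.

Answer: 4

Analysis:
Per-block:
  b0: {h,t} / ∅
  b1: {e,y} / ∅
  b2: {h,v} / {e,h}
  b3: {y} / {e}
  b4: {y} / {h}
  b5: {v} / {t}
  b6: {y} / ∅
  b7: {h,v} / ∅
  b8: {e,y} / {t}
  b9: {y} / {y}

Backward fixpoint:
  b0 li=∅ lo={h,t}
  b1 li={h,t} lo={e,h,t}
  b2 li={e,h,t} lo={e,h,t}
  b3 li={e,h,t} lo={h,t}
  b4 li={h,t} lo={t,y}
  b5 li={t,y} lo={t,y}
  b6 li=∅ lo={y}
  b7 li={t,y} lo={t,y}
  b8 li={t} lo=∅
  b9 li={y} lo=∅

Interference:
  e — {h,t,v,y}
  h — {e,t,y}
  t — {e,h,v,y}
  v — {e,t,y}
  y — {e,h,t,v}

Colouring:
  {e,h,t,y} pairwise interfere (4-clique) ⇒ χ ≥ 4
  4-colouring: R0={e}  R1={t}  R2={y}  R3={h,v}
  χ = 4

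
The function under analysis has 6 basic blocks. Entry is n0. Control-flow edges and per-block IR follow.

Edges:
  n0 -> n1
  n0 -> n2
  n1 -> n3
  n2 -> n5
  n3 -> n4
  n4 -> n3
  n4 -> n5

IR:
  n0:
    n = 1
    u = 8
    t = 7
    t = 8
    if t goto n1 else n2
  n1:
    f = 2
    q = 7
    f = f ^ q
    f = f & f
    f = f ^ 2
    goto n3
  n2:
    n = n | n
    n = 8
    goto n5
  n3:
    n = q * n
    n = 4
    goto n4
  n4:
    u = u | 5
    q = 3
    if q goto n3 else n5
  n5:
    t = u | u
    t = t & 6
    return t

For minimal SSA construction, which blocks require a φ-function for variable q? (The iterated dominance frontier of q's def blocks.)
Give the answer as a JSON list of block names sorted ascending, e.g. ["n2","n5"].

Answer: ["n3", "n5"]

Analysis:
idom tree: n1←n0 n2←n0 n3←n1 n4←n3 n5←n0
Dom at joins:
  n3: preds {n1,n4}: {n0,n1} ∩ {n0,n1,n3,n4} = {n0,n1}; idom=n1
  n5: preds {n2,n4}: {n0,n2} ∩ {n0,n1,n3,n4} = {n0}; idom=n0

Frontier:
  join n3 pred n1: · stop@n1
  join n3 pred n4: n4→n3 stop@n1
  join n5 pred n2: n2 stop@n0
  join n5 pred n4: n4→n3→n1 stop@n0
  n0 → ∅
  n1 → {n5}
  n2 → {n5}
  n3 → {n3,n5}
  n4 → {n3,n5}
  n5 → ∅

φ for q: defs {n1,n4}
  DF⁺ = {n3,n5}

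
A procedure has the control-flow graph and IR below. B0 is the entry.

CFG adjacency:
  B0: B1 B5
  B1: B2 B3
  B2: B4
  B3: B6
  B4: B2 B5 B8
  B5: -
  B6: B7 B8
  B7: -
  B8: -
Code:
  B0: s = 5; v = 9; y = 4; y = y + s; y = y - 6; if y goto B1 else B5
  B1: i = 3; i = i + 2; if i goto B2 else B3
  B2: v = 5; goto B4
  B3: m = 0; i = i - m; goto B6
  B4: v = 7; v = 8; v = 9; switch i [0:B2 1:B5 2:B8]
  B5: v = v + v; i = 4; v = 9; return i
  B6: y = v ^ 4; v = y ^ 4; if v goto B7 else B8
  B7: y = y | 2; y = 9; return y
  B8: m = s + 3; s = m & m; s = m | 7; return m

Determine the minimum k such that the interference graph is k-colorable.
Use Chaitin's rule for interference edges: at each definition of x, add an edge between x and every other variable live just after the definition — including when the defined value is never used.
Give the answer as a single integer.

Answer: 4

Analysis:
Block summaries:
  B0: {s,v,y} / ∅
  B1: {i} / ∅
  B2: {v} / ∅
  B3: {i,m} / {i}
  B4: {v} / {i}
  B5: {i,v} / {v}
  B6: {v,y} / {v}
  B7: {y} / {y}
  B8: {m,s} / {s}

Backward fixpoint:
  live B0: ∅→{s,v}
  live B1: {s,v}→{i,s,v}
  live B2: {i,s}→{i,s}
  live B3: {i,s,v}→{s,v}
  live B4: {i,s}→{i,s,v}
  live B5: {v}→∅
  live B6: {s,v}→{s,y}
  live B7: {y}→∅
  live B8: {s}→∅

Interference:
  i — {m,s,v}
  m — {i,s,v}
  s — {i,m,v,y}
  v — {i,m,s,y}
  y — {s,v}

Registers:
  {i,m,s,v} pairwise interfere (4-clique) ⇒ χ ≥ 4
  4-colouring: c0={s}  c1={v}  c2={i,y}  c3={m}
  χ = 4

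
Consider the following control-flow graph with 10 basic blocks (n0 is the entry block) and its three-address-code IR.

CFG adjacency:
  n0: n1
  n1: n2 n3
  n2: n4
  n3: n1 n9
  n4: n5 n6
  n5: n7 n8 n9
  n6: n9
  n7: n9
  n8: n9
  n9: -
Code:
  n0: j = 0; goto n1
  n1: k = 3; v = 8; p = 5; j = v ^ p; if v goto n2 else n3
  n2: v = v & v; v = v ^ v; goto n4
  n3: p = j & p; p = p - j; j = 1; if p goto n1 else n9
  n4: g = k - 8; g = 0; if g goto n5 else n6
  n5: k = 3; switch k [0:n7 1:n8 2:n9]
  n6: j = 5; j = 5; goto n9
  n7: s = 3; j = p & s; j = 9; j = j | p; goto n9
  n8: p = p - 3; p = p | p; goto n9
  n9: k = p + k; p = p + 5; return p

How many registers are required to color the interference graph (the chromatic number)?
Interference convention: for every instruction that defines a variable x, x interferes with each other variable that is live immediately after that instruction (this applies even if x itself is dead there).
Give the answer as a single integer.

Per-block:
  n0 def {j} use ∅
  n1 def {j,k,p,v} use ∅
  n2 def {v} use {v}
  n3 def {j,p} use {j,p}
  n4 def {g} use {k}
  n5 def {k} use ∅
  n6 def {j} use ∅
  n7 def {j,s} use {p}
  n8 def {p} use {p}
  n9 def {k,p} use {k,p}

Live sets:
  n0: in=∅ out=∅
  n1: in=∅ out={j,k,p,v}
  n2: in={k,p,v} out={k,p}
  n3: in={j,k,p} out={k,p}
  n4: in={k,p} out={k,p}
  n5: in={p} out={k,p}
  n6: in={k,p} out={k,p}
  n7: in={k,p} out={k,p}
  n8: in={k,p} out={k,p}
  n9: in={k,p} out=∅

Conflict graph:
  g: {k,p}
  j: {k,p,v}
  k: {g,j,p,s,v}
  p: {g,j,k,s,v}
  s: {k,p}
  v: {j,k,p}

Colouring:
  lower bound: {j,k,p,v} mutually conflict ⇒ χ ≥ 4
  assign g→r2 j→r2 k→r0 p→r1 s→r2 v→r3 — no edge inside a register ⇒ χ ≤ 4
  χ = 4

Answer: 4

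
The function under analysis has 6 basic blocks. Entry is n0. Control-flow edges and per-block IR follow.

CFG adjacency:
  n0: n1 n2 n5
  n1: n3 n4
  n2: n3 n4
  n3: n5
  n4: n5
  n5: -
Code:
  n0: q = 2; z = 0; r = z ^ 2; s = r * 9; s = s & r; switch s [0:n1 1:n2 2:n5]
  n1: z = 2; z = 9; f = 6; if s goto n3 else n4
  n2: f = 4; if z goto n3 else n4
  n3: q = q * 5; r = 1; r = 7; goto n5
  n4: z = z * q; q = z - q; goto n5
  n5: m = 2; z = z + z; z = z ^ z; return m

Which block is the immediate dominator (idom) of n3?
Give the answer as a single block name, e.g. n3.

Answer: n0

Working:
idom tree: n1←n0 n2←n0 n3←n0 n4←n0 n5←n0
Dom at joins:
  n3: preds {n1,n2}: {n0,n1} ∩ {n0,n2} = {n0}; idom=n0
  n4: preds {n1,n2}: {n0,n1} ∩ {n0,n2} = {n0}; idom=n0
  n5: preds {n0,n3,n4}: {n0} ∩ {n0,n3} ∩ {n0,n4} = {n0}; idom=n0

idom(n3) = n0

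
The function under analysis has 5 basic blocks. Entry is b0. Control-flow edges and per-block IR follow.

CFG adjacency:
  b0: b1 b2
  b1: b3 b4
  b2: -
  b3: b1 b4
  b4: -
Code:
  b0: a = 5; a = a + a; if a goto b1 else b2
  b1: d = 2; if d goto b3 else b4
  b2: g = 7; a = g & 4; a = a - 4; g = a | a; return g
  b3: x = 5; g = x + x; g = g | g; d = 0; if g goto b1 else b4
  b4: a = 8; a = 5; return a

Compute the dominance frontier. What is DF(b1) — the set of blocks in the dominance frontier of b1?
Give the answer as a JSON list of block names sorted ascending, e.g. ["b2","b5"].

Answer: ["b1"]

Derivation:
idom tree: b1←b0 b2←b0 b3←b1 b4←b1
Dom at joins:
  b1: preds {b0,b3}: {b0} ∩ {b0,b1,b3} = {b0}; idom=b0
  b4: preds {b1,b3}: {b0,b1} ∩ {b0,b1,b3} = {b0,b1}; idom=b1

DF derivation:
  join b1 pred b0: · stop@b0
  join b1 pred b3: b3→b1 stop@b0
  join b4 pred b1: · stop@b1
  join b4 pred b3: b3 stop@b1
  b0: DF=∅
  b1: DF={b1}
  b2: DF=∅
  b3: DF={b1,b4}
  b4: DF=∅

DF(b1) = ["b1"]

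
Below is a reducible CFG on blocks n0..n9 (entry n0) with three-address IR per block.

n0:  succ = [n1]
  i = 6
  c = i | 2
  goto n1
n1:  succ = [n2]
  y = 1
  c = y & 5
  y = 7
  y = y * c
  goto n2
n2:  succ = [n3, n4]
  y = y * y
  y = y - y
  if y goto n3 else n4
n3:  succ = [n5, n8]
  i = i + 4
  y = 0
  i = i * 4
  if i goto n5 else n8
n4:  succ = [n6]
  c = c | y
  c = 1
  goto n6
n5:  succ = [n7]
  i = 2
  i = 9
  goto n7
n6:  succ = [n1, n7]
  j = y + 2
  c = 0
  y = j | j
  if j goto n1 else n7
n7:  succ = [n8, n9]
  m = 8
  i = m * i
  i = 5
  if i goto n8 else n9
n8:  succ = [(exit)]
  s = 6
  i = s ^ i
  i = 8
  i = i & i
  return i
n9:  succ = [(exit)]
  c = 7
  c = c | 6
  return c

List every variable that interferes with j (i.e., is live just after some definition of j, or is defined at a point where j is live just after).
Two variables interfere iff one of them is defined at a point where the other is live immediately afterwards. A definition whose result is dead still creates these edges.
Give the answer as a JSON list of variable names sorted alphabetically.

Answer: ["c", "i", "y"]

Derivation:
Per-block:
  n0 def {c,i} use ∅
  n1 def {c,y} use ∅
  n2 def {y} use {y}
  n3 def {i,y} use {i}
  n4 def {c} use {c,y}
  n5 def {i} use ∅
  n6 def {c,j,y} use {y}
  n7 def {i,m} use {i}
  n8 def {i,s} use {i}
  n9 def {c} use ∅

Backward fixpoint:
  n0 li=∅ lo={i}
  n1 li={i} lo={c,i,y}
  n2 li={c,i,y} lo={c,i,y}
  n3 li={i} lo={i}
  n4 li={c,i,y} lo={i,y}
  n5 li=∅ lo={i}
  n6 li={i,y} lo={i}
  n7 li={i} lo={i}
  n8 li={i} lo=∅
  n9 li=∅ lo=∅

Conflict graph:
  c — {i,j,y}
  i — {c,j,m,s,y}
  j — {c,i,y}
  m — {i}
  s — {i}
  y — {c,i,j}

N(j) = ["c", "i", "y"]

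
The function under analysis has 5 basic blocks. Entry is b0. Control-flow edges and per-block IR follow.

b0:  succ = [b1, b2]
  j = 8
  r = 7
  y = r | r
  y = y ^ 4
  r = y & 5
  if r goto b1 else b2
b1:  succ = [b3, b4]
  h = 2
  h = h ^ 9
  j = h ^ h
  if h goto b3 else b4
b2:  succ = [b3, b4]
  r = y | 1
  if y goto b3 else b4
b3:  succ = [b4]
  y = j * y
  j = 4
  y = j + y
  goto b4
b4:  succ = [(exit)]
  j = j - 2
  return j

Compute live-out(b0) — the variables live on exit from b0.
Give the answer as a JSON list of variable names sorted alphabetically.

Answer: ["j", "y"]

Analysis:
Per-block:
  b0: {j,r,y} / ∅
  b1: {h,j} / ∅
  b2: {r} / {y}
  b3: {j,y} / {j,y}
  b4: {j} / {j}

Backward fixpoint:
  b0 li=∅ lo={j,y}
  b1 li={y} lo={j,y}
  b2 li={j,y} lo={j,y}
  b3 li={j,y} lo={j}
  b4 li={j} lo=∅

live-out(b0) = ["j", "y"]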